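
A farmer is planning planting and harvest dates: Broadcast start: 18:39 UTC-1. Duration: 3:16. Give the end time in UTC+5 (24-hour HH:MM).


Start: 18:39 in UTC-1
Step 1 - add duration:
  minutes: 39 + 16 = 55
  hours: 18 + 3 + 0 = 21
  end in UTC-1: 21:55
Step 2 - convert UTC-1 -> UTC+5:
  offset difference: 5 - (-1) = 6 hours
  21 + (6) = 27 -> mod 24 = 3
Result: 03:55 in UTC+5

03:55


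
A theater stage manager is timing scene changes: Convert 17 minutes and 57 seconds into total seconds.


Minutes: 17
Seconds: 57
Convert minutes to seconds: 17 x 60 = 1020
Add remaining seconds: 1020 + 57 = 1077

1077


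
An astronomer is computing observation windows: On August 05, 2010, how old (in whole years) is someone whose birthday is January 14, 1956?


Birth: 1956-01-14
Reference: 2010-08-05
Year difference: 2010 - 1956 = 54
Has birthday (01-14) occurred by 08-05? Yes
Age in full years: 54

54


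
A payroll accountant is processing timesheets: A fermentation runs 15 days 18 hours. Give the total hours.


Days: 15
Extra hours: 18
Hours per day: 24
Days to hours: 15 x 24 = 360
Total: 360 + 18 = 378

378


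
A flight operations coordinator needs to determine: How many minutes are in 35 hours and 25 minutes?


Hours: 35
Extra minutes: 25
Minutes per hour: 60
Hours to minutes: 35 x 60 = 2100
Total: 2100 + 25 = 2125

2125


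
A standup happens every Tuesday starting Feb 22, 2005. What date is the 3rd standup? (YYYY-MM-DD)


First occurrence: 2005-02-22 (occurrence 1)
Each occurrence is 7 days after the previous.
Occurrence 3 is 2 weeks after the first.
2 weeks = 14 days
2005-02-22 + 14 days = 2005-03-08

2005-03-08


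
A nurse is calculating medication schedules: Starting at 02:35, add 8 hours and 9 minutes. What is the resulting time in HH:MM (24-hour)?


Start time: 02:35
Adding: 8 hours 9 minutes
Minutes: 35 + 9 = 44
Hours: 2 + 8 + 0 = 10
Result: 10:44

10:44


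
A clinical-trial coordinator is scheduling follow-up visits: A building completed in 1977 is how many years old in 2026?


Birth year: 1977
Current year: 2026
Age = current year - birth year
Age = 2026 - 1977 = 49

49


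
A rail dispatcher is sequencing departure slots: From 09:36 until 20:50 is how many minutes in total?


Start time: 09:36 = 576 minutes from midnight
End time: 20:50 = 1250 minutes from midnight
Difference: 1250 - 576 = 674 minutes
That is 11 hours and 14 minutes

674


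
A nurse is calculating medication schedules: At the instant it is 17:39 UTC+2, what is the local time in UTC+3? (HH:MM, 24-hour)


Local time: 17:39 at UTC+2 (offset 2h)
Target zone: UTC+3 (offset 3h)
Difference: 3 - (2) = 1 hours
Calculation: 17 + (1) = 18
Result: 18:39

18:39


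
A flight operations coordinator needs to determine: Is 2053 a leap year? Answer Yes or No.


Year: 2053
Divisible by 4? 2053 / 4 = 513.25 -> No
Not divisible by 4, so NOT a leap year

No


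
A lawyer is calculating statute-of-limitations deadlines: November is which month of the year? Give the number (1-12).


Calendar month order:
10. October
11. November <--
12. December
November is month number 11

11


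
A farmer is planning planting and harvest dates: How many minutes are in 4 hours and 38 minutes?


Hours: 4
Minutes: 38
Convert hours to minutes: 4 x 60 = 240
Add remaining minutes: 240 + 38 = 278

278


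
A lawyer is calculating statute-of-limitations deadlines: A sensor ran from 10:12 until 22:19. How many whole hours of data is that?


Start: 10:12
End: 22:19
Hour difference: 22 - 10 = 12 hours
Minute difference: 19 - 12 = 7 minutes
Total minutes: 727
Complete hours: 727 / 60 = 12 (remainder 7)

12


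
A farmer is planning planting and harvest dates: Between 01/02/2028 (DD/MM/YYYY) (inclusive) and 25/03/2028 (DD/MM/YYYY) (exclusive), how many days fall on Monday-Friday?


Start: 2028-02-01 (Tuesday)
End (exclusive): 2028-03-25 (Saturday)
Total calendar days: 53
Full weeks: 53 // 7 = 7 -> 35 weekdays
Remaining 4 days starting on Tuesday:
  Tue(w), Wed(w), Thu(w), Fri(w) -> 4 weekdays
Total business days: 35 + 4 = 39

39


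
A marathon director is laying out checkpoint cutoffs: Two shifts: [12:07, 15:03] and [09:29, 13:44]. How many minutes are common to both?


Interval A: [727, 903] minutes from midnight
Interval B: [569, 824] minutes from midnight
Overlap start = max(727, 569) = 727
Overlap end = min(903, 824) = 824
Overlap = 824 - 727 = 97 minutes

97


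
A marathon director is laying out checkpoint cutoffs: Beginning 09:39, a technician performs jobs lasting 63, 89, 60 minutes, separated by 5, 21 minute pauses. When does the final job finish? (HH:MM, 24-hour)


Start: 09:39 = 579 min from midnight
  after task 1 (63 min): 10:42
  after break (5 min): 10:47
  after task 2 (89 min): 12:16
  after break (21 min): 12:37
  after task 3 (60 min): 13:37
Total elapsed: 238 minutes
End time: 13:37

13:37


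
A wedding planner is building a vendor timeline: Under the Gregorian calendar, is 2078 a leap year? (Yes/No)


Year: 2078
Divisible by 4? 2078 / 4 = 519.5 -> No
Not divisible by 4, so NOT a leap year

No


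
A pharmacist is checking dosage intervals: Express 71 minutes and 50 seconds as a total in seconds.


Minutes: 71
Seconds: 50
Convert minutes to seconds: 71 x 60 = 4260
Add remaining seconds: 4260 + 50 = 4310

4310


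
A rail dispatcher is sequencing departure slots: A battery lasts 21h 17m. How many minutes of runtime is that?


Hours: 21
Extra minutes: 17
Minutes per hour: 60
Hours to minutes: 21 x 60 = 1260
Total: 1260 + 17 = 1277

1277


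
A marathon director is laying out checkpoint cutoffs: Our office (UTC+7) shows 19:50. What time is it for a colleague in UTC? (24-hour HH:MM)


Local time: 19:50 at UTC+7 (offset 7h)
Target zone: UTC (offset 0h)
Difference: 0 - (7) = -7 hours
Calculation: 19 + (-7) = 12
Result: 12:50

12:50


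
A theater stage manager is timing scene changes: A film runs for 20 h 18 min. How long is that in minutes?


Hours: 20
Minutes: 18
Convert hours to minutes: 20 x 60 = 1200
Add remaining minutes: 1200 + 18 = 1218

1218


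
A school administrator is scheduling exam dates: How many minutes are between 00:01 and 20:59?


Start time: 00:01 = 1 minutes from midnight
End time: 20:59 = 1259 minutes from midnight
Difference: 1259 - 1 = 1258 minutes
That is 20 hours and 58 minutes

1258


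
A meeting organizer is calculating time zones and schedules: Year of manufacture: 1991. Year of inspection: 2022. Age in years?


Birth year: 1991
Current year: 2022
Age = current year - birth year
Age = 2022 - 1991 = 31

31


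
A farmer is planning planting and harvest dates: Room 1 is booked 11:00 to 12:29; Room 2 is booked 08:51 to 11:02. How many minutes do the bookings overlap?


Interval A: [660, 749] minutes from midnight
Interval B: [531, 662] minutes from midnight
Overlap start = max(660, 531) = 660
Overlap end = min(749, 662) = 662
Overlap = 662 - 660 = 2 minutes

2


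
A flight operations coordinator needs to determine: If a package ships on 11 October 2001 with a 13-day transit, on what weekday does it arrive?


Start: 2001-10-11 (Thursday)
Step 1 - find target date: add 13 days
  2001-10-11 + 13 days = 2001-10-24
Step 2 - day of week:
  13 mod 7 = 6
  Thursday + 6 days -> Wednesday
Result: Wednesday (2001-10-24)

Wednesday


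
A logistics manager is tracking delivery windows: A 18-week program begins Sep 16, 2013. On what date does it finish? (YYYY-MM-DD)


Start: 2013-09-16
Weeks to add: 18
Convert to days: 18 x 7 = 126 days
Add 126 days to 2013-09-16
Result: 2014-01-20

2014-01-20


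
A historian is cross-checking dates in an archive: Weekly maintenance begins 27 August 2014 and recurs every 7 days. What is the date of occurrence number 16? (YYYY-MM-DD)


First occurrence: 2014-08-27 (occurrence 1)
Each occurrence is 7 days after the previous.
Occurrence 16 is 15 weeks after the first.
15 weeks = 105 days
2014-08-27 + 105 days = 2014-12-10

2014-12-10


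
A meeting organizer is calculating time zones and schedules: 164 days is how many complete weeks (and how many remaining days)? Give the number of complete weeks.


Total days: 164
Days per week: 7
Division: 164 / 7 = 23 remainder 3
Complete weeks: 23
Remaining days: 3

23


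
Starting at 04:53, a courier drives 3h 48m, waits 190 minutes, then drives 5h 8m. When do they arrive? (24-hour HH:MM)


Depart: 04:53
Leg 1: +228 min -> 08:41
Layover: +190 min -> 11:51
Leg 2: +308 min -> 16:59
Total travel: 726 minutes = 12h 6m
Arrival: 16:59

16:59


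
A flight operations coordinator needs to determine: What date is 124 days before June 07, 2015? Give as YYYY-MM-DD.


Start: 2015-06-07
Subtracting 124 days
Days already passed in June: 7
After going back through June: 117 more days to subtract
May 2015: 31 days, 86 remaining
April 2015: 30 days, 56 remaining
March 2015: 31 days, 25 remaining
February 2015 has 28 days, need 25
Result: 2015-02-03

2015-02-03


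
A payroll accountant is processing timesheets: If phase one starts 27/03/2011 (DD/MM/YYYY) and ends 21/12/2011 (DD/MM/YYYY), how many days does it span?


Start date: 2011-03-27
End date: 2011-12-21
Mar 2011: +5 days
Apr 2011: +30 days
May 2011: +31 days
... (7 more months)
Total: 269 days

269


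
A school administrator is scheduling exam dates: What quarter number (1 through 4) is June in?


Month: June (month 6)
Q1: January-March (months 1-3)
Q2: April-June (months 4-6)
Q3: July-September (months 7-9)
Q4: October-December (months 10-12)
Month 6 falls in Q2

2


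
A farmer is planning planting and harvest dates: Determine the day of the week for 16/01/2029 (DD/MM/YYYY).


Date: 2029-01-16
January 1, 2029 is a Monday
Day of year: 16
Offset from Jan 1: 15 days
15 mod 7 = 1
Result: Tuesday

Tuesday


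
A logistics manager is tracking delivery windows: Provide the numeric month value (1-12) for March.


Calendar month order:
2. February
3. March <--
4. April
March is month number 3

3


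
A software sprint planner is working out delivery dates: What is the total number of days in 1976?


Year: 1976
Check leap year rules:
Divisible by 4? Yes
Divisible by 100? No
1976 is a leap year
Days: 366

366


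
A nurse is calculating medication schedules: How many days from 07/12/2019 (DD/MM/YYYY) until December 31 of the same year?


Start: December 07, 2019
End: December 31, 2019
Days left in December: 24
Total: 24 days

24


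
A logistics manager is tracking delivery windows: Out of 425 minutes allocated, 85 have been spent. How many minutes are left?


Total budget: 425 minutes
Time used: 85 minutes
Remaining: 425 - 85 = 340 minutes
Percent used: 20.0%
Percent remaining: 80.0%

340


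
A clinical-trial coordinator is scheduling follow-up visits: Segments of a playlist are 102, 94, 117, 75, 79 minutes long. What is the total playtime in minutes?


Durations: 102, 94, 117, 75, 79
Running sum: 102
+ 94 = 196
+ 117 = 313
+ 75 = 388
+ 79 = 467
Total duration: 467 minutes
That is 7 hours and 47 minutes

467


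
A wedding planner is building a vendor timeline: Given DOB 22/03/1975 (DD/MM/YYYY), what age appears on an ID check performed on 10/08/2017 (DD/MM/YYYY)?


Birth: 1975-03-22
Reference: 2017-08-10
Year difference: 2017 - 1975 = 42
Has birthday (03-22) occurred by 08-10? Yes
Age in full years: 42

42


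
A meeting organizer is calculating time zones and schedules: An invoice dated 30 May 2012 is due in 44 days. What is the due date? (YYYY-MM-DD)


Start: 2012-05-30
Adding 44 days
Days remaining in May: 1
After May: 43 days still to add
June 2012: 30 days, 13 remaining
July 2012 has 31 days, need 13
Result: 2012-07-13

2012-07-13


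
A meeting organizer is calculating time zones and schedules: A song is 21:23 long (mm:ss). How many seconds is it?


Minutes: 21
Extra seconds: 23
Seconds per minute: 60
Minutes to seconds: 21 x 60 = 1260
Total: 1260 + 23 = 1283

1283


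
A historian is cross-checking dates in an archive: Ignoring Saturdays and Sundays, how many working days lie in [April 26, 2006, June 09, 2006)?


Start: 2006-04-26 (Wednesday)
End (exclusive): 2006-06-09 (Friday)
Total calendar days: 44
Full weeks: 44 // 7 = 6 -> 30 weekdays
Remaining 2 days starting on Wednesday:
  Wed(w), Thu(w) -> 2 weekdays
Total business days: 30 + 2 = 32

32


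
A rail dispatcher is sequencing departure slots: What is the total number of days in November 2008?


Month: November
Year: 2008
November is a 30-day month
Total: 30 days

30


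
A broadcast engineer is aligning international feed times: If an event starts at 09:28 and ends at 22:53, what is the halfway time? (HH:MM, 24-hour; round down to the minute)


Start time: 09:28 = 568 minutes from midnight
End time: 22:53 = 1373 minutes from midnight
Sum: 568 + 1373 = 1941
Midpoint: 1941 / 2 = 970 minutes
Convert: 970 / 60 = 16 hours, 10 minutes
Result: 16:10

16:10


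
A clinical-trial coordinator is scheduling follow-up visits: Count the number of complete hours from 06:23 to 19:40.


Start: 06:23
End: 19:40
Hour difference: 19 - 6 = 13 hours
Minute difference: 40 - 23 = 17 minutes
Total minutes: 797
Complete hours: 797 / 60 = 13 (remainder 17)

13


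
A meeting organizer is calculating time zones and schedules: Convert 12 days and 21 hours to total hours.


Days: 12
Extra hours: 21
Hours per day: 24
Days to hours: 12 x 24 = 288
Total: 288 + 21 = 309

309


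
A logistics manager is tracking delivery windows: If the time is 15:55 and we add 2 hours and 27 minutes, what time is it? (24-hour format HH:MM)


Start time: 15:55
Adding: 2 hours 27 minutes
Minutes: 55 + 27 = 82
Minute overflow: 82 >= 60, so carry 1 hour, minutes = 22
Hours: 15 + 2 + 1 = 18
Result: 18:22

18:22


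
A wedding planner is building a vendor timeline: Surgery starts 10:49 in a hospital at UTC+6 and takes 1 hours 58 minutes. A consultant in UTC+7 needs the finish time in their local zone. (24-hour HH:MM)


Start: 10:49 in UTC+6
Step 1 - add duration:
  minutes: 49 + 58 = 107 (carry 1h)
  hours: 10 + 1 + 1 = 12
  end in UTC+6: 12:47
Step 2 - convert UTC+6 -> UTC+7:
  offset difference: 7 - (6) = 1 hours
  12 + (1) = 13 -> mod 24 = 13
Result: 13:47 in UTC+7

13:47


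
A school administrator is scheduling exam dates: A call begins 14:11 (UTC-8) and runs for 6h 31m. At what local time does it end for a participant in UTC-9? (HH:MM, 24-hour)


Start: 14:11 in UTC-8
Step 1 - add duration:
  minutes: 11 + 31 = 42
  hours: 14 + 6 + 0 = 20
  end in UTC-8: 20:42
Step 2 - convert UTC-8 -> UTC-9:
  offset difference: -9 - (-8) = -1 hours
  20 + (-1) = 19 -> mod 24 = 19
Result: 19:42 in UTC-9

19:42


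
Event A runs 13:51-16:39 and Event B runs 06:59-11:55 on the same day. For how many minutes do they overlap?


Interval A: [831, 999] minutes from midnight
Interval B: [419, 715] minutes from midnight
Overlap start = max(831, 419) = 831
Overlap end = min(999, 715) = 715
End <= start, so the intervals do not overlap: 0 minutes

0


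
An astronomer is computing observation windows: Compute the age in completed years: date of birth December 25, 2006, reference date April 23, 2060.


Birth: 2006-12-25
Reference: 2060-04-23
Year difference: 2060 - 2006 = 54
Has birthday (12-25) occurred by 04-23? No
Birthday not yet reached this year -> subtract 1
Age in full years: 53

53


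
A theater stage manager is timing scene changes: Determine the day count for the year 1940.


Year: 1940
Check leap year rules:
Divisible by 4? Yes
Divisible by 100? No
1940 is a leap year
Days: 366

366


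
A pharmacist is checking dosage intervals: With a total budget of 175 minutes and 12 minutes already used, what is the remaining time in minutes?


Total budget: 175 minutes
Time used: 12 minutes
Remaining: 175 - 12 = 163 minutes
Percent used: 6.9%
Percent remaining: 93.1%

163


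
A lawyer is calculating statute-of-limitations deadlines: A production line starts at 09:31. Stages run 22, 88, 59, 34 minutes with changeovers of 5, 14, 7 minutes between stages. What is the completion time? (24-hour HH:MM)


Start: 09:31 = 571 min from midnight
  after task 1 (22 min): 09:53
  after break (5 min): 09:58
  after task 2 (88 min): 11:26
  after break (14 min): 11:40
  after task 3 (59 min): 12:39
  after break (7 min): 12:46
  after task 4 (34 min): 13:20
Total elapsed: 229 minutes
End time: 13:20

13:20


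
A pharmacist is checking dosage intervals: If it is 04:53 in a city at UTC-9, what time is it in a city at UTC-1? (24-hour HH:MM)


Local time: 04:53 at UTC-9 (offset -9h)
Target zone: UTC-1 (offset -1h)
Difference: -1 - (-9) = 8 hours
Calculation: 4 + (8) = 12
Result: 12:53

12:53


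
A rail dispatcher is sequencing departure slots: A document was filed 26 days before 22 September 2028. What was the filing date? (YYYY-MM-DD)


Start: 2028-09-22
Subtracting 26 days
Days already passed in September: 22
After going back through September: 4 more days to subtract
August 2028 has 31 days, need 4
Result: 2028-08-27

2028-08-27


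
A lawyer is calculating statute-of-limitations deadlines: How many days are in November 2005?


Month: November
Year: 2005
November is a 30-day month
Total: 30 days

30


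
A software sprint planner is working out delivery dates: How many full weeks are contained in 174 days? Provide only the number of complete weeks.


Total days: 174
Days per week: 7
Division: 174 / 7 = 24 remainder 6
Complete weeks: 24
Remaining days: 6

24


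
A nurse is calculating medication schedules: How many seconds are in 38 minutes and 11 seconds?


Minutes: 38
Extra seconds: 11
Seconds per minute: 60
Minutes to seconds: 38 x 60 = 2280
Total: 2280 + 11 = 2291

2291


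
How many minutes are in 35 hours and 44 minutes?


Hours: 35
Minutes: 44
Convert hours to minutes: 35 x 60 = 2100
Add remaining minutes: 2100 + 44 = 2144

2144


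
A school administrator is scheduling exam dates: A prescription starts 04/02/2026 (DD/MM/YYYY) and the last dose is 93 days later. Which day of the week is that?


Start: 2026-02-04 (Wednesday)
Step 1 - find target date: add 93 days
  2026-02-04 + 93 days = 2026-05-08
Step 2 - day of week:
  93 mod 7 = 2
  Wednesday + 2 days -> Friday
Result: Friday (2026-05-08)

Friday


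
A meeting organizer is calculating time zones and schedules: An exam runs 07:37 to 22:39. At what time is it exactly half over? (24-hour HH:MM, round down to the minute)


Start time: 07:37 = 457 minutes from midnight
End time: 22:39 = 1359 minutes from midnight
Sum: 457 + 1359 = 1816
Midpoint: 1816 / 2 = 908 minutes
Convert: 908 / 60 = 15 hours, 8 minutes
Result: 15:08

15:08


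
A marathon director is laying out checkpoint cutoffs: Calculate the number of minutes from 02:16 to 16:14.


Start time: 02:16 = 136 minutes from midnight
End time: 16:14 = 974 minutes from midnight
Difference: 974 - 136 = 838 minutes
That is 13 hours and 58 minutes

838


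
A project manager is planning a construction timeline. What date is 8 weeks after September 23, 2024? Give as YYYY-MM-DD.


Start: 2024-09-23
Weeks to add: 8
Convert to days: 8 x 7 = 56 days
Add 56 days to 2024-09-23
Result: 2024-11-18

2024-11-18


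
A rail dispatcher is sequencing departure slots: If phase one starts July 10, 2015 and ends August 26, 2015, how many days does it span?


Start date: 2015-07-10
End date: 2015-08-26
Jul 2015: +22 days
Aug 2015: +25 days
Total: 47 days

47


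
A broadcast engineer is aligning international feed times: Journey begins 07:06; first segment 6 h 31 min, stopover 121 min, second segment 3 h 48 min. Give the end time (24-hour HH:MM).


Depart: 07:06
Leg 1: +391 min -> 13:37
Layover: +121 min -> 15:38
Leg 2: +228 min -> 19:26
Total travel: 740 minutes = 12h 20m
Arrival: 19:26

19:26


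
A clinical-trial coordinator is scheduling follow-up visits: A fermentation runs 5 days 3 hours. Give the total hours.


Days: 5
Extra hours: 3
Hours per day: 24
Days to hours: 5 x 24 = 120
Total: 120 + 3 = 123

123


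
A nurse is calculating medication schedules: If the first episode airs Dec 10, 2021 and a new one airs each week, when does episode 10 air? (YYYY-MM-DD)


First occurrence: 2021-12-10 (occurrence 1)
Each occurrence is 7 days after the previous.
Occurrence 10 is 9 weeks after the first.
9 weeks = 63 days
2021-12-10 + 63 days = 2022-02-11

2022-02-11


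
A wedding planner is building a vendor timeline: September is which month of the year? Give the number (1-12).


Calendar month order:
8. August
9. September <--
10. October
September is month number 9

9


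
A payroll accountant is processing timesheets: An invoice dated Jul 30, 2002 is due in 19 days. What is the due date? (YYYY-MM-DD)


Start: 2002-07-30
Adding 19 days
Days remaining in July: 1
After July: 18 days still to add
August 2002 has 31 days, need 18
Result: 2002-08-18

2002-08-18


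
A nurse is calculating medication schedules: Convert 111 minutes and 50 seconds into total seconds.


Minutes: 111
Seconds: 50
Convert minutes to seconds: 111 x 60 = 6660
Add remaining seconds: 6660 + 50 = 6710

6710


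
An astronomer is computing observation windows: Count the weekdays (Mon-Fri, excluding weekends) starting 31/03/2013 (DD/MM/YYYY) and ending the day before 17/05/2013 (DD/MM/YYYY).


Start: 2013-03-31 (Sunday)
End (exclusive): 2013-05-17 (Friday)
Total calendar days: 47
Full weeks: 47 // 7 = 6 -> 30 weekdays
Remaining 5 days starting on Sunday:
  Sun(-), Mon(w), Tue(w), Wed(w), Thu(w) -> 4 weekdays
Total business days: 30 + 4 = 34

34


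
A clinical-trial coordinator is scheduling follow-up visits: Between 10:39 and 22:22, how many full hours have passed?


Start: 10:39
End: 22:22
Hour difference: 22 - 10 = 12 hours
Minute difference: 22 - 39 = -17 minutes
Total minutes: 703
Complete hours: 703 / 60 = 11 (remainder 43)

11


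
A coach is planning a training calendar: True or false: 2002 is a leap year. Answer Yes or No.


Year: 2002
Divisible by 4? 2002 / 4 = 500.5 -> No
Not divisible by 4, so NOT a leap year

No


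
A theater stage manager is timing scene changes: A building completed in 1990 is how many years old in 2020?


Birth year: 1990
Current year: 2020
Age = current year - birth year
Age = 2020 - 1990 = 30

30


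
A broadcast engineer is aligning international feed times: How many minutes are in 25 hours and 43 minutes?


Hours: 25
Extra minutes: 43
Minutes per hour: 60
Hours to minutes: 25 x 60 = 1500
Total: 1500 + 43 = 1543

1543


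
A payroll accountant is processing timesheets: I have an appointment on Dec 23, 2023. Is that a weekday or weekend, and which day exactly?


Date: 2023-12-23
January 1, 2023 is a Sunday
Day of year: 357
Offset from Jan 1: 356 days
356 mod 7 = 6
Result: Saturday

Saturday


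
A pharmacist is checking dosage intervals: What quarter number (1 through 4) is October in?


Month: October (month 10)
Q1: January-March (months 1-3)
Q2: April-June (months 4-6)
Q3: July-September (months 7-9)
Q4: October-December (months 10-12)
Month 10 falls in Q4

4


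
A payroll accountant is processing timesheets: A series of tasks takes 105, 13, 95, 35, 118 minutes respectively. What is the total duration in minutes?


Durations: 105, 13, 95, 35, 118
Running sum: 105
+ 13 = 118
+ 95 = 213
+ 35 = 248
+ 118 = 366
Total duration: 366 minutes
That is 6 hours and 6 minutes

366


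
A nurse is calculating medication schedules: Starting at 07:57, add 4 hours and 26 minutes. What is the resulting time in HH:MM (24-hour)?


Start time: 07:57
Adding: 4 hours 26 minutes
Minutes: 57 + 26 = 83
Minute overflow: 83 >= 60, so carry 1 hour, minutes = 23
Hours: 7 + 4 + 1 = 12
Result: 12:23

12:23


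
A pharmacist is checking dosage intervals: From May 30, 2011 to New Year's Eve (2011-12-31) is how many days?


Start: May 30, 2011
End: December 31, 2011
Days left in May: 1
June: 30
July: 31
August: 31
September: 30
... plus remaining months
Sum of remaining months: 214
Total: 1 + 214 = 215

215


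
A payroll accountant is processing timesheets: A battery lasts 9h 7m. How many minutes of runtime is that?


Hours: 9
Extra minutes: 7
Minutes per hour: 60
Hours to minutes: 9 x 60 = 540
Total: 540 + 7 = 547

547


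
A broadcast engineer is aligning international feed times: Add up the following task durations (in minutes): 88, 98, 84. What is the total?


Durations: 88, 98, 84
Running sum: 88
+ 98 = 186
+ 84 = 270
Total duration: 270 minutes
That is 4 hours and 30 minutes

270


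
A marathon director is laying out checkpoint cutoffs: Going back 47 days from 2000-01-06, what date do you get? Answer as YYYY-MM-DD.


Start: 2000-01-06
Subtracting 47 days
Days already passed in January: 6
After going back through January: 41 more days to subtract
December 1999: 31 days, 10 remaining
November 1999 has 30 days, need 10
Result: 1999-11-20

1999-11-20


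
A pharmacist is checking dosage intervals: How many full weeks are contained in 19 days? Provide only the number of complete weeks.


Total days: 19
Days per week: 7
Division: 19 / 7 = 2 remainder 5
Complete weeks: 2
Remaining days: 5

2


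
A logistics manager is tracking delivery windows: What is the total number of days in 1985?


Year: 1985
Check leap year rules:
Divisible by 4? No
1985 is not a leap year
Days: 365

365


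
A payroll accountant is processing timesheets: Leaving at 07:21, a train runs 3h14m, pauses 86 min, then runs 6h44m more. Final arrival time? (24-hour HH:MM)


Depart: 07:21
Leg 1: +194 min -> 10:35
Layover: +86 min -> 12:01
Leg 2: +404 min -> 18:45
Total travel: 684 minutes = 11h 24m
Arrival: 18:45

18:45


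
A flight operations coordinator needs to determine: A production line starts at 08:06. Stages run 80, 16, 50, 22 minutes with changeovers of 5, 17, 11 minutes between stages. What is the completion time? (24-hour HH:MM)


Start: 08:06 = 486 min from midnight
  after task 1 (80 min): 09:26
  after break (5 min): 09:31
  after task 2 (16 min): 09:47
  after break (17 min): 10:04
  after task 3 (50 min): 10:54
  after break (11 min): 11:05
  after task 4 (22 min): 11:27
Total elapsed: 201 minutes
End time: 11:27

11:27


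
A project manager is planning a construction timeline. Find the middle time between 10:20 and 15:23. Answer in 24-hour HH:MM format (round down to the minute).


Start time: 10:20 = 620 minutes from midnight
End time: 15:23 = 923 minutes from midnight
Sum: 620 + 923 = 1543
Midpoint: 1543 / 2 = 771 minutes
Convert: 771 / 60 = 12 hours, 51 minutes
Result: 12:51

12:51


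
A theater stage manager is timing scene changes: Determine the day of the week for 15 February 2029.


Date: 2029-02-15
January 1, 2029 is a Monday
Day of year: 46
Offset from Jan 1: 45 days
45 mod 7 = 3
Result: Thursday

Thursday


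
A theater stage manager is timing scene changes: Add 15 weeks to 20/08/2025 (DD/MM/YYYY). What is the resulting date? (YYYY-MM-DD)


Start: 2025-08-20
Weeks to add: 15
Convert to days: 15 x 7 = 105 days
Add 105 days to 2025-08-20
Result: 2025-12-03

2025-12-03


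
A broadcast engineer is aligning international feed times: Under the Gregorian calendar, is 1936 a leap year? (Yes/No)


Year: 1936
Divisible by 4? 1936 / 4 = 484.0 -> Yes
Divisible by 100? 1936 / 100 = 19.36 -> No
Divisible by 4 but not 100, so it IS a leap year

Yes


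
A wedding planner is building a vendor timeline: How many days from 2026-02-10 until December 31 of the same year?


Start: February 10, 2026
End: December 31, 2026
Days left in February: 18
March: 31
April: 30
May: 31
June: 30
... plus remaining months
Sum of remaining months: 306
Total: 18 + 306 = 324

324


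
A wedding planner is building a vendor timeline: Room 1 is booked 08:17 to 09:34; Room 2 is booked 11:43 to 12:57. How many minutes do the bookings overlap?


Interval A: [497, 574] minutes from midnight
Interval B: [703, 777] minutes from midnight
Overlap start = max(497, 703) = 703
Overlap end = min(574, 777) = 574
End <= start, so the intervals do not overlap: 0 minutes

0


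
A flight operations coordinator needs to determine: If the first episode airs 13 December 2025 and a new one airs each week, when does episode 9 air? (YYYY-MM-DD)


First occurrence: 2025-12-13 (occurrence 1)
Each occurrence is 7 days after the previous.
Occurrence 9 is 8 weeks after the first.
8 weeks = 56 days
2025-12-13 + 56 days = 2026-02-07

2026-02-07


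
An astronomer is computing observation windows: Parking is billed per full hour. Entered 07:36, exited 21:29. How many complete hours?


Start: 07:36
End: 21:29
Hour difference: 21 - 7 = 14 hours
Minute difference: 29 - 36 = -7 minutes
Total minutes: 833
Complete hours: 833 / 60 = 13 (remainder 53)

13


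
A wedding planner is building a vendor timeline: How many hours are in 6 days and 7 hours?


Days: 6
Extra hours: 7
Hours per day: 24
Days to hours: 6 x 24 = 144
Total: 144 + 7 = 151

151


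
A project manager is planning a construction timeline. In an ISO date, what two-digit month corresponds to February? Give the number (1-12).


Calendar month order:
1. January
2. February <--
3. March
February is month number 2

2


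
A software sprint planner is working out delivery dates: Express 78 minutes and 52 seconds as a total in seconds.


Minutes: 78
Seconds: 52
Convert minutes to seconds: 78 x 60 = 4680
Add remaining seconds: 4680 + 52 = 4732

4732


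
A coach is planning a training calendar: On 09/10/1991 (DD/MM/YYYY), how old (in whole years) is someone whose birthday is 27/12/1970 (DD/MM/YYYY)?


Birth: 1970-12-27
Reference: 1991-10-09
Year difference: 1991 - 1970 = 21
Has birthday (12-27) occurred by 10-09? No
Birthday not yet reached this year -> subtract 1
Age in full years: 20

20


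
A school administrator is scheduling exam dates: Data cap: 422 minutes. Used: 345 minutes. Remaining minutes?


Total budget: 422 minutes
Time used: 345 minutes
Remaining: 422 - 345 = 77 minutes
Percent used: 81.8%
Percent remaining: 18.2%

77


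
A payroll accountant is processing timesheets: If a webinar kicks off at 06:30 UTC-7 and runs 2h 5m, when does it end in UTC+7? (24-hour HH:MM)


Start: 06:30 in UTC-7
Step 1 - add duration:
  minutes: 30 + 5 = 35
  hours: 6 + 2 + 0 = 8
  end in UTC-7: 08:35
Step 2 - convert UTC-7 -> UTC+7:
  offset difference: 7 - (-7) = 14 hours
  8 + (14) = 22 -> mod 24 = 22
Result: 22:35 in UTC+7

22:35


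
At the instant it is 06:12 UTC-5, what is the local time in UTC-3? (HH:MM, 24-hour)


Local time: 06:12 at UTC-5 (offset -5h)
Target zone: UTC-3 (offset -3h)
Difference: -3 - (-5) = 2 hours
Calculation: 6 + (2) = 8
Result: 08:12

08:12


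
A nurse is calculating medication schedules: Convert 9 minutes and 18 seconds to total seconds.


Minutes: 9
Extra seconds: 18
Seconds per minute: 60
Minutes to seconds: 9 x 60 = 540
Total: 540 + 18 = 558

558


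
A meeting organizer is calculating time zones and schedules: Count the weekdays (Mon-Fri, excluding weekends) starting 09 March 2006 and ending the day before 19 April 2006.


Start: 2006-03-09 (Thursday)
End (exclusive): 2006-04-19 (Wednesday)
Total calendar days: 41
Full weeks: 41 // 7 = 5 -> 25 weekdays
Remaining 6 days starting on Thursday:
  Thu(w), Fri(w), Sat(-), Sun(-), Mon(w), Tue(w) -> 4 weekdays
Total business days: 25 + 4 = 29

29


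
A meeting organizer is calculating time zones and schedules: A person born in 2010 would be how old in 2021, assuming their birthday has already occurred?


Birth year: 2010
Current year: 2021
Age = current year - birth year
Age = 2021 - 2010 = 11

11


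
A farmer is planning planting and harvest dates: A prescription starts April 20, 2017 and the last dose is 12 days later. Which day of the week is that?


Start: 2017-04-20 (Thursday)
Step 1 - find target date: add 12 days
  2017-04-20 + 12 days = 2017-05-02
Step 2 - day of week:
  12 mod 7 = 5
  Thursday + 5 days -> Tuesday
Result: Tuesday (2017-05-02)

Tuesday


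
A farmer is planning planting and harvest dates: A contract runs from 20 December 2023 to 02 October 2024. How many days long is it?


Start date: 2023-12-20
End date: 2024-10-02
Dec 2023: +12 days
Jan 2024: +31 days
Feb 2024: +29 days
... (8 more months)
Total: 287 days

287


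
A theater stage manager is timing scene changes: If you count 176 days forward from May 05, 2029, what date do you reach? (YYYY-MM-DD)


Start: 2029-05-05
Adding 176 days
Days remaining in May: 26
After May: 150 days still to add
June 2029: 30 days, 120 remaining
July 2029: 31 days, 89 remaining
August 2029: 31 days, 58 remaining
September 2029: 30 days, 28 remaining
Result: 2029-10-28

2029-10-28


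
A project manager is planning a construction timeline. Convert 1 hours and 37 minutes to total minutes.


Hours: 1
Minutes: 37
Convert hours to minutes: 1 x 60 = 60
Add remaining minutes: 60 + 37 = 97

97


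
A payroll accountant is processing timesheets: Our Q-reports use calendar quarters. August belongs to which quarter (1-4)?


Month: August (month 8)
Q1: January-March (months 1-3)
Q2: April-June (months 4-6)
Q3: July-September (months 7-9)
Q4: October-December (months 10-12)
Month 8 falls in Q3

3


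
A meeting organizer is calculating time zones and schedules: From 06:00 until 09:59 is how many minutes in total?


Start time: 06:00 = 360 minutes from midnight
End time: 09:59 = 599 minutes from midnight
Difference: 599 - 360 = 239 minutes
That is 3 hours and 59 minutes

239


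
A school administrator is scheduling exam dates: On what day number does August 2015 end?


Month: August
Year: 2015
August is a 31-day month
Total: 31 days

31


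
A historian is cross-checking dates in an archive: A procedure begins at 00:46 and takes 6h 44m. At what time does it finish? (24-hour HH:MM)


Start time: 00:46
Adding: 6 hours 44 minutes
Minutes: 46 + 44 = 90
Minute overflow: 90 >= 60, so carry 1 hour, minutes = 30
Hours: 0 + 6 + 1 = 7
Result: 07:30

07:30


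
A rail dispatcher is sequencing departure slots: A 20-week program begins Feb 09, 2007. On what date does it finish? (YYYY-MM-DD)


Start: 2007-02-09
Weeks to add: 20
Convert to days: 20 x 7 = 140 days
Add 140 days to 2007-02-09
Result: 2007-06-29

2007-06-29


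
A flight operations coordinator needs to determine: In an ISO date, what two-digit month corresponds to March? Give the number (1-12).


Calendar month order:
2. February
3. March <--
4. April
March is month number 3

3


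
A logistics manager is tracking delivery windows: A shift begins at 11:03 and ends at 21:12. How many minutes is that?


Start time: 11:03 = 663 minutes from midnight
End time: 21:12 = 1272 minutes from midnight
Difference: 1272 - 663 = 609 minutes
That is 10 hours and 9 minutes

609


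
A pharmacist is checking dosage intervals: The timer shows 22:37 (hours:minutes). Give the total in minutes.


Hours: 22
Minutes: 37
Convert hours to minutes: 22 x 60 = 1320
Add remaining minutes: 1320 + 37 = 1357

1357


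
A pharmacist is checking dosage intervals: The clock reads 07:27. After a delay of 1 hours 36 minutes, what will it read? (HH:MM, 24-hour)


Start time: 07:27
Adding: 1 hours 36 minutes
Minutes: 27 + 36 = 63
Minute overflow: 63 >= 60, so carry 1 hour, minutes = 3
Hours: 7 + 1 + 1 = 9
Result: 09:03

09:03


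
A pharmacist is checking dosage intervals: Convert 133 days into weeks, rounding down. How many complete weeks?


Total days: 133
Days per week: 7
Division: 133 / 7 = 19 remainder 0
Complete weeks: 19
Remaining days: 0

19


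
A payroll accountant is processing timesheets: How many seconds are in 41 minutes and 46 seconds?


Minutes: 41
Seconds: 46
Convert minutes to seconds: 41 x 60 = 2460
Add remaining seconds: 2460 + 46 = 2506

2506


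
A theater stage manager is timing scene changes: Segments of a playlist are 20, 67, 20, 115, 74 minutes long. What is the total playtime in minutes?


Durations: 20, 67, 20, 115, 74
Running sum: 20
+ 67 = 87
+ 20 = 107
+ 115 = 222
+ 74 = 296
Total duration: 296 minutes
That is 4 hours and 56 minutes

296


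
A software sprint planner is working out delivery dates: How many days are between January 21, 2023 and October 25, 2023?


Start date: 2023-01-21
End date: 2023-10-25
Jan 2023: +11 days
Feb 2023: +28 days
Mar 2023: +31 days
... (7 more months)
Total: 277 days

277


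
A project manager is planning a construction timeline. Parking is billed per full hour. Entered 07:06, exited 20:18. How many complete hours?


Start: 07:06
End: 20:18
Hour difference: 20 - 7 = 13 hours
Minute difference: 18 - 6 = 12 minutes
Total minutes: 792
Complete hours: 792 / 60 = 13 (remainder 12)

13


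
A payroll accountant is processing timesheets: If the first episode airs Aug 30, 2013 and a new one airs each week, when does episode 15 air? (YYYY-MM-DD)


First occurrence: 2013-08-30 (occurrence 1)
Each occurrence is 7 days after the previous.
Occurrence 15 is 14 weeks after the first.
14 weeks = 98 days
2013-08-30 + 98 days = 2013-12-06

2013-12-06


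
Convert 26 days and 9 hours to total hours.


Days: 26
Extra hours: 9
Hours per day: 24
Days to hours: 26 x 24 = 624
Total: 624 + 9 = 633

633


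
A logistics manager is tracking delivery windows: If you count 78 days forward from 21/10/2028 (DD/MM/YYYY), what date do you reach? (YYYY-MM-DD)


Start: 2028-10-21
Adding 78 days
Days remaining in October: 10
After October: 68 days still to add
November 2028: 30 days, 38 remaining
December 2028: 31 days, 7 remaining
January 2029 has 31 days, need 7
Result: 2029-01-07

2029-01-07


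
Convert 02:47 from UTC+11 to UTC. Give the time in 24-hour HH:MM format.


Local time: 02:47 at UTC+11 (offset 11h)
Target zone: UTC (offset 0h)
Difference: 0 - (11) = -11 hours
Calculation: 2 + (-11) = -9
Wraparound: (-9) mod 24 = 15
Result: 15:47

15:47


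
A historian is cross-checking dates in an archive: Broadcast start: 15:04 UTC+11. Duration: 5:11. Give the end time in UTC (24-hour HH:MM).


Start: 15:04 in UTC+11
Step 1 - add duration:
  minutes: 4 + 11 = 15
  hours: 15 + 5 + 0 = 20
  end in UTC+11: 20:15
Step 2 - convert UTC+11 -> UTC:
  offset difference: 0 - (11) = -11 hours
  20 + (-11) = 9 -> mod 24 = 9
Result: 09:15 in UTC

09:15


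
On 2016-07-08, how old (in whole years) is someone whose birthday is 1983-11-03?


Birth: 1983-11-03
Reference: 2016-07-08
Year difference: 2016 - 1983 = 33
Has birthday (11-03) occurred by 07-08? No
Birthday not yet reached this year -> subtract 1
Age in full years: 32

32


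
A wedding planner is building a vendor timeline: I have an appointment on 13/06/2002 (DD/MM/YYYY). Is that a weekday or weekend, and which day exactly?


Date: 2002-06-13
January 1, 2002 is a Tuesday
Day of year: 164
Offset from Jan 1: 163 days
163 mod 7 = 2
Result: Thursday

Thursday


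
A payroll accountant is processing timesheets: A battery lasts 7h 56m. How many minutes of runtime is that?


Hours: 7
Extra minutes: 56
Minutes per hour: 60
Hours to minutes: 7 x 60 = 420
Total: 420 + 56 = 476

476


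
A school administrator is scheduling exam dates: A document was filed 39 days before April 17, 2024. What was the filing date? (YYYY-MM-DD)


Start: 2024-04-17
Subtracting 39 days
Days already passed in April: 17
After going back through April: 22 more days to subtract
March 2024 has 31 days, need 22
Result: 2024-03-09

2024-03-09


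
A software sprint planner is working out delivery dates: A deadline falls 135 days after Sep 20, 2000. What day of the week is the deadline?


Start: 2000-09-20 (Wednesday)
Step 1 - find target date: add 135 days
  2000-09-20 + 135 days = 2001-02-02
Step 2 - day of week:
  135 mod 7 = 2
  Wednesday + 2 days -> Friday
Result: Friday (2001-02-02)

Friday


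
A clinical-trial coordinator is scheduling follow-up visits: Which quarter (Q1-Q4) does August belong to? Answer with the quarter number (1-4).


Month: August (month 8)
Q1: January-March (months 1-3)
Q2: April-June (months 4-6)
Q3: July-September (months 7-9)
Q4: October-December (months 10-12)
Month 8 falls in Q3

3
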